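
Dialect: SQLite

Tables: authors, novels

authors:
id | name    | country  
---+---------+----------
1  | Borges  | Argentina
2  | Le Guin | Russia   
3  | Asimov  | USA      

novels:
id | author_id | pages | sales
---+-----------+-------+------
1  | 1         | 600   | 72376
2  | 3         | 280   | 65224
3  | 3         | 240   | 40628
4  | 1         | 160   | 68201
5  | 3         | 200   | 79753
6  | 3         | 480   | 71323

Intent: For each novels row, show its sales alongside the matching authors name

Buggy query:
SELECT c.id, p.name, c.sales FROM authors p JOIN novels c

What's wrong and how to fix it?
Bug: Missing join condition: each novels row is matched to all authors rows instead of just its own

Fix: Add ON c.author_id = p.id to the JOIN

Corrected query:
SELECT c.id, p.name, c.sales FROM authors p JOIN novels c ON c.author_id = p.id

Result:
id | name   | sales
---+--------+------
1  | Borges | 72376
2  | Asimov | 65224
3  | Asimov | 40628
4  | Borges | 68201
5  | Asimov | 79753
6  | Asimov | 71323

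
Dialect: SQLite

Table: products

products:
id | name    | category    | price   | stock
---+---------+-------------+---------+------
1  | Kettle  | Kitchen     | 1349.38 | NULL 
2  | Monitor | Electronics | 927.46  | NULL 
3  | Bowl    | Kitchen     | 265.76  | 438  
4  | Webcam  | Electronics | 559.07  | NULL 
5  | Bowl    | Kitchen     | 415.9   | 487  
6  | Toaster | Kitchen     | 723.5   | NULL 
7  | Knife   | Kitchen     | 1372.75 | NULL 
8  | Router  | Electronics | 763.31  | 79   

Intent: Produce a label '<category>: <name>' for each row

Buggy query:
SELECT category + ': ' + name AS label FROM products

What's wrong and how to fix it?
Bug: SQLite uses || for string concatenation; + coerces text to numbers (yielding 0)

Fix: Use the || operator for string concatenation

Corrected query:
SELECT category || ': ' || name AS label FROM products

Result:
label               
--------------------
Kitchen: Kettle     
Electronics: Monitor
Kitchen: Bowl       
Electronics: Webcam 
Kitchen: Bowl       
Kitchen: Toaster    
Kitchen: Knife      
Electronics: Router 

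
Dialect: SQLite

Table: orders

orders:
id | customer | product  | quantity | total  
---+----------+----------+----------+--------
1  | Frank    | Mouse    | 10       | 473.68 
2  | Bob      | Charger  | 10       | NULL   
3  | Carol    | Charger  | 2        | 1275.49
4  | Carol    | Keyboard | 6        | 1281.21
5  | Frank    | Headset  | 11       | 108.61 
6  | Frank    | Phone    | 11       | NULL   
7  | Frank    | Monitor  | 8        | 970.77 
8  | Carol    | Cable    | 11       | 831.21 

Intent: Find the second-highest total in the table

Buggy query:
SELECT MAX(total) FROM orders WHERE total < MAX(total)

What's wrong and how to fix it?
Bug: MAX(total) on the right of the comparison is an aggregate-in-WHERE error

Fix: Compute the overall MAX in a subquery, then take MAX of rows below it

Corrected query:
SELECT MAX(total) FROM orders WHERE total < (SELECT MAX(total) FROM orders)

Result:
MAX(total)
----------
1275.49   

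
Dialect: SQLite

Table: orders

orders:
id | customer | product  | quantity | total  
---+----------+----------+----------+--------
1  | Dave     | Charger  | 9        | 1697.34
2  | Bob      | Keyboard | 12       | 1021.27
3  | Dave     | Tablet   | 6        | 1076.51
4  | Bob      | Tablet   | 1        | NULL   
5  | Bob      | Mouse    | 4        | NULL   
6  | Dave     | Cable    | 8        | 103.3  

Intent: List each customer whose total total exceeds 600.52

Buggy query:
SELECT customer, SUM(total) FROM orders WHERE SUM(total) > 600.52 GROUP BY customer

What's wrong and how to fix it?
Bug: SUM(total) is an aggregate, but WHERE filters rows before aggregation

Fix: Use HAVING (which filters groups after aggregation) instead of WHERE

Corrected query:
SELECT customer, SUM(total) FROM orders GROUP BY customer HAVING SUM(total) > 600.52

Result:
customer | SUM(total)
---------+-----------
Bob      | 1021.27   
Dave     | 2877.15   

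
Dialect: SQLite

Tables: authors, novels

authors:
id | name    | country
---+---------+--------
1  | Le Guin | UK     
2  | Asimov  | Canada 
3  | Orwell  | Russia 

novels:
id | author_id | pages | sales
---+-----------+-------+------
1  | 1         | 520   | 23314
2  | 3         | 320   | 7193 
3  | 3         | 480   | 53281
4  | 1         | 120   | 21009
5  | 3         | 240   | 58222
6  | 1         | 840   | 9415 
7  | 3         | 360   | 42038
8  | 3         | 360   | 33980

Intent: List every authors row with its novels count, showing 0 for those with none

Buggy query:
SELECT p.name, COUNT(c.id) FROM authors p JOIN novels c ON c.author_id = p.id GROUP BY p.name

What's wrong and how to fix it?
Bug: An inner join excludes parents with zero children

Fix: Use LEFT JOIN so parents without children still appear (COUNT(c.id) gives 0)

Corrected query:
SELECT p.name, COUNT(c.id) FROM authors p LEFT JOIN novels c ON c.author_id = p.id GROUP BY p.name

Result:
name    | COUNT(c.id)
--------+------------
Asimov  | 0          
Le Guin | 3          
Orwell  | 5          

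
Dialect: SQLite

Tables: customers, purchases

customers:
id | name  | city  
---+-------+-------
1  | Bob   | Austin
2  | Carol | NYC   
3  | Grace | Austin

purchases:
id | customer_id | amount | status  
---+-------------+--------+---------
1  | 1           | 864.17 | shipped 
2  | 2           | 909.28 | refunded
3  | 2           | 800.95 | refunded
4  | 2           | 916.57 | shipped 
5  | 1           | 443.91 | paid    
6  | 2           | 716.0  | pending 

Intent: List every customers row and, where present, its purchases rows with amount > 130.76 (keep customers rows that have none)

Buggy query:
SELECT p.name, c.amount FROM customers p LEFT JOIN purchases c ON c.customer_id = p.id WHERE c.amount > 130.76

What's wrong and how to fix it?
Bug: A WHERE condition on the right-hand table after LEFT JOIN drops unmatched parents

Fix: Move the right-table condition into the ON clause so unmatched parents are kept

Corrected query:
SELECT p.name, c.amount FROM customers p LEFT JOIN purchases c ON c.customer_id = p.id AND c.amount > 130.76

Result:
name  | amount
------+-------
Bob   | 443.91
Bob   | 864.17
Carol | 716   
Carol | 800.95
Carol | 909.28
Carol | 916.57
Grace | NULL  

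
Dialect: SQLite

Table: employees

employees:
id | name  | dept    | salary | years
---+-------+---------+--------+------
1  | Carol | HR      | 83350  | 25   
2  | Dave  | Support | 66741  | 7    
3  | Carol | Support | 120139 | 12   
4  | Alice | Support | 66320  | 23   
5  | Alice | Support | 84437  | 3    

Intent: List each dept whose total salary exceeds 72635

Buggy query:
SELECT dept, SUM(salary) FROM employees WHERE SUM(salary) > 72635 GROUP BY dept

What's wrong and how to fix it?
Bug: SUM(salary) is an aggregate, but WHERE filters rows before aggregation

Fix: Move the aggregate condition to a HAVING clause

Corrected query:
SELECT dept, SUM(salary) FROM employees GROUP BY dept HAVING SUM(salary) > 72635

Result:
dept    | SUM(salary)
--------+------------
HR      | 83350      
Support | 337637     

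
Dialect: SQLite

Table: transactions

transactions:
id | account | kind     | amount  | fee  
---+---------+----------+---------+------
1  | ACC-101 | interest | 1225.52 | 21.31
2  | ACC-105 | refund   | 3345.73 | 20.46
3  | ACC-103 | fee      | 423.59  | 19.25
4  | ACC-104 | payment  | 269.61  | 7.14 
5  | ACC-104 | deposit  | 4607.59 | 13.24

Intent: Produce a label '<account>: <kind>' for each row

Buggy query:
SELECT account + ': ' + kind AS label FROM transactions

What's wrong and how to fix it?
Bug: '+' is numeric addition; on text columns SQLite converts them to 0 instead of concatenating

Fix: Replace + with || to concatenate text

Corrected query:
SELECT account || ': ' || kind AS label FROM transactions

Result:
label            
-----------------
ACC-101: interest
ACC-105: refund  
ACC-103: fee     
ACC-104: payment 
ACC-104: deposit 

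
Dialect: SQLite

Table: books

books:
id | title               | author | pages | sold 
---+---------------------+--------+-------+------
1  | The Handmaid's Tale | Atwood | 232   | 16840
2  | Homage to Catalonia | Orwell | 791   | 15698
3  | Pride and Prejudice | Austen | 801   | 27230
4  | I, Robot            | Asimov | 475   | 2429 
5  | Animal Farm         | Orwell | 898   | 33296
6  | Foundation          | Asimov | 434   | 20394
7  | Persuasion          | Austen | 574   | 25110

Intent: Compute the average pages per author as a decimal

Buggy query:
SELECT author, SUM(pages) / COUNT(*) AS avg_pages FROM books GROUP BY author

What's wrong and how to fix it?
Bug: SUM(pages) and COUNT(*) are both integers; the division truncates the fractional part

Fix: Cast one side to REAL so the division keeps the fractional part

Corrected query:
SELECT author, SUM(pages) * 1.0 / COUNT(*) AS avg_pages FROM books GROUP BY author

Result:
author | avg_pages
-------+----------
Asimov | 454.5    
Atwood | 232      
Austen | 687.5    
Orwell | 844.5    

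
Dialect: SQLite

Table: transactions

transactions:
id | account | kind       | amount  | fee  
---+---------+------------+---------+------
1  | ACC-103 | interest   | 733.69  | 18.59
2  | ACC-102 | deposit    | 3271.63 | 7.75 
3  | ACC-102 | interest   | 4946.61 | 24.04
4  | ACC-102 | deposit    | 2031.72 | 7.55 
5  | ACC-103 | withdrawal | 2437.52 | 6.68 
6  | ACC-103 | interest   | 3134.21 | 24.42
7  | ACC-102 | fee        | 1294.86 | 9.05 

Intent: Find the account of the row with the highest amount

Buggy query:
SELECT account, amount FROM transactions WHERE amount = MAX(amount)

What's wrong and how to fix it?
Bug: MAX(amount) is an aggregate and cannot be used directly in WHERE

Fix: Wrap MAX in a scalar subquery so WHERE compares against a single value

Corrected query:
SELECT account, amount FROM transactions WHERE amount = (SELECT MAX(amount) FROM transactions)

Result:
account | amount 
--------+--------
ACC-102 | 4946.61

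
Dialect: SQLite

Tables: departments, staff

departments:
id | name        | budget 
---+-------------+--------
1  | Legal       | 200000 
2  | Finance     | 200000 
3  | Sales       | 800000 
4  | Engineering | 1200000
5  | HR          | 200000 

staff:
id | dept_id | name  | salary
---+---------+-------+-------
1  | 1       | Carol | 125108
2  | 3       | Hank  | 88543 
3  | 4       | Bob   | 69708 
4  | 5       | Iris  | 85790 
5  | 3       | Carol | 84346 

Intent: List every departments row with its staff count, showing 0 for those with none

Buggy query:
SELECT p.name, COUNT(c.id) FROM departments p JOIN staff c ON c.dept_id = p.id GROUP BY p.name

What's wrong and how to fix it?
Bug: INNER JOIN drops departments rows that have no matching staff rows

Fix: Switch to LEFT JOIN to retain unmatched parent rows

Corrected query:
SELECT p.name, COUNT(c.id) FROM departments p LEFT JOIN staff c ON c.dept_id = p.id GROUP BY p.name

Result:
name        | COUNT(c.id)
------------+------------
Engineering | 1          
Finance     | 0          
HR          | 1          
Legal       | 1          
Sales       | 2          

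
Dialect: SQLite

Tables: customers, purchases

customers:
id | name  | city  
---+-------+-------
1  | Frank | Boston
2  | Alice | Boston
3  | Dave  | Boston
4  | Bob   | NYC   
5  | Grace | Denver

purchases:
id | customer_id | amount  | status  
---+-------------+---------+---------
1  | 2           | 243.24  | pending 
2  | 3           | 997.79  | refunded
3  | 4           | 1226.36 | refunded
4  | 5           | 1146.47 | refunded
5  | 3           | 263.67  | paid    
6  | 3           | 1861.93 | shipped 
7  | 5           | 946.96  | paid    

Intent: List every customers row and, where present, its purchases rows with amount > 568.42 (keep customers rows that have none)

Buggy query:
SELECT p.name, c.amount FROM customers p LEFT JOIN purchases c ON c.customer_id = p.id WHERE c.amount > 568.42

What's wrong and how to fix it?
Bug: Filtering c.amount in WHERE discards the NULL rows produced by LEFT JOIN, turning it into an inner join

Fix: Put 'c.amount > 568.42' in the JOIN's ON clause instead of WHERE

Corrected query:
SELECT p.name, c.amount FROM customers p LEFT JOIN purchases c ON c.customer_id = p.id AND c.amount > 568.42

Result:
name  | amount 
------+--------
Frank | NULL   
Alice | NULL   
Dave  | 997.79 
Dave  | 1861.93
Bob   | 1226.36
Grace | 946.96 
Grace | 1146.47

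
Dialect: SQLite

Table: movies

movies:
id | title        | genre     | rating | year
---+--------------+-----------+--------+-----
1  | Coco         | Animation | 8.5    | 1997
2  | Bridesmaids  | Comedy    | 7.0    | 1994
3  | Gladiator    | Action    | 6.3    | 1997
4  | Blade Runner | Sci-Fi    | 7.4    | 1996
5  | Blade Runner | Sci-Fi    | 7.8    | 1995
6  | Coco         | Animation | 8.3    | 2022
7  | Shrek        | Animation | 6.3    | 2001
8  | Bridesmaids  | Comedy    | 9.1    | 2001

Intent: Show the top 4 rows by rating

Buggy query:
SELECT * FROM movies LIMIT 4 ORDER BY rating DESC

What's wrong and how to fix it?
Bug: LIMIT must come after ORDER BY

Fix: Swap the clauses: ORDER BY first, then LIMIT

Corrected query:
SELECT * FROM movies ORDER BY rating DESC LIMIT 4

Result:
id | title        | genre     | rating | year
---+--------------+-----------+--------+-----
8  | Bridesmaids  | Comedy    | 9.1    | 2001
1  | Coco         | Animation | 8.5    | 1997
6  | Coco         | Animation | 8.3    | 2022
5  | Blade Runner | Sci-Fi    | 7.8    | 1995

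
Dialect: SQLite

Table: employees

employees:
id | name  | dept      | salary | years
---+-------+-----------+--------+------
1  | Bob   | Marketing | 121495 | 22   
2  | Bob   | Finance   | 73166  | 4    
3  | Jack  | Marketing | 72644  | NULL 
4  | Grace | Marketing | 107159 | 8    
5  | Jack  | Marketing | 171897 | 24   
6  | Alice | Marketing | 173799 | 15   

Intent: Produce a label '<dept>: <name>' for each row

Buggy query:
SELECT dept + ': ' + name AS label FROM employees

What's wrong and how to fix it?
Bug: '+' is numeric addition; on text columns SQLite converts them to 0 instead of concatenating

Fix: Replace + with || to concatenate text

Corrected query:
SELECT dept || ': ' || name AS label FROM employees

Result:
label           
----------------
Marketing: Bob  
Finance: Bob    
Marketing: Jack 
Marketing: Grace
Marketing: Jack 
Marketing: Alice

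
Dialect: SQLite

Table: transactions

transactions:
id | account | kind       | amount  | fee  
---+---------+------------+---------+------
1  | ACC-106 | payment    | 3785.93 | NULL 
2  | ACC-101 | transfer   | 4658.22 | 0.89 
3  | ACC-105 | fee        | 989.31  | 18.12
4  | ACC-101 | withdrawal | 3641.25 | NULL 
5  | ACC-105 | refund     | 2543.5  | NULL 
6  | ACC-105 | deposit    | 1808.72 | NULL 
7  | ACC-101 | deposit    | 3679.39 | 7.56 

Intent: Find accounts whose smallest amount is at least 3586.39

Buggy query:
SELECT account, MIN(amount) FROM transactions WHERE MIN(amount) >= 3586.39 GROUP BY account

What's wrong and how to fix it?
Bug: Aggregates like MIN are computed per group after WHERE runs

Fix: Replace WHERE with HAVING after the GROUP BY

Corrected query:
SELECT account, MIN(amount) FROM transactions GROUP BY account HAVING MIN(amount) >= 3586.39

Result:
account | MIN(amount)
--------+------------
ACC-101 | 3641.25    
ACC-106 | 3785.93    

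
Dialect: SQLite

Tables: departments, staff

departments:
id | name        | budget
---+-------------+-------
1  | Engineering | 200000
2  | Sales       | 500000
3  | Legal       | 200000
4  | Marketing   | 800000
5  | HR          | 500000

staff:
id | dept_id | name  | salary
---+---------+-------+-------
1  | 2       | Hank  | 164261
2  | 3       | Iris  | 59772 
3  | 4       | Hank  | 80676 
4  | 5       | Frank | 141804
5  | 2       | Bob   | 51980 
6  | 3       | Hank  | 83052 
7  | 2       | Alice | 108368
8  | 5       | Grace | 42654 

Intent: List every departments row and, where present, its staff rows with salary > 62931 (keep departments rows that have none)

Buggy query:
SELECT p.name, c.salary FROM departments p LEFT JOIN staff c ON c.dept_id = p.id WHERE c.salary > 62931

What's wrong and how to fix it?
Bug: Filtering c.salary in WHERE discards the NULL rows produced by LEFT JOIN, turning it into an inner join

Fix: Move the right-table condition into the ON clause so unmatched parents are kept

Corrected query:
SELECT p.name, c.salary FROM departments p LEFT JOIN staff c ON c.dept_id = p.id AND c.salary > 62931

Result:
name        | salary
------------+-------
Engineering | NULL  
Sales       | 108368
Sales       | 164261
Legal       | 83052 
Marketing   | 80676 
HR          | 141804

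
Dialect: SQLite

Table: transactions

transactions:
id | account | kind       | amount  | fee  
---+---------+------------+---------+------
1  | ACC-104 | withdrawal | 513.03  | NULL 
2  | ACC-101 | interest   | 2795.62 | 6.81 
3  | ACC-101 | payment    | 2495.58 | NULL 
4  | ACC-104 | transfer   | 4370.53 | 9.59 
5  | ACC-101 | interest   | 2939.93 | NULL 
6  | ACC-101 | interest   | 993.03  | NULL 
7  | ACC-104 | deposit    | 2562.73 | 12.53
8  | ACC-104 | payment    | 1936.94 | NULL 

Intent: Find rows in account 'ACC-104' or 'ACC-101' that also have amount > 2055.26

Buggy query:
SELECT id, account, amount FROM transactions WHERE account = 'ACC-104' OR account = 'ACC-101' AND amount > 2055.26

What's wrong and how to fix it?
Bug: AND binds tighter than OR, so this parses as account = 'ACC-104' OR (account = 'ACC-101' AND amount > 2055.26)

Fix: Add parentheses around the OR so the AND applies to both alternatives

Corrected query:
SELECT id, account, amount FROM transactions WHERE (account = 'ACC-104' OR account = 'ACC-101') AND amount > 2055.26

Result:
id | account | amount 
---+---------+--------
2  | ACC-101 | 2795.62
3  | ACC-101 | 2495.58
4  | ACC-104 | 4370.53
5  | ACC-101 | 2939.93
7  | ACC-104 | 2562.73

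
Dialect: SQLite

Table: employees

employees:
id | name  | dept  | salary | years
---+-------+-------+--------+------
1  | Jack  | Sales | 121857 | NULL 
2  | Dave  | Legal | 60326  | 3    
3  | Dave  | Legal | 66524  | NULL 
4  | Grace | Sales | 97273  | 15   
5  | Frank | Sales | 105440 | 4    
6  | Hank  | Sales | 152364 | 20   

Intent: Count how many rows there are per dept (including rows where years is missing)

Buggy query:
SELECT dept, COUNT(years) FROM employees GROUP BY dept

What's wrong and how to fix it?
Bug: COUNT(years) skips NULLs, so groups with missing years are undercounted

Fix: Replace COUNT(years) with COUNT(*)

Corrected query:
SELECT dept, COUNT(*) FROM employees GROUP BY dept

Result:
dept  | COUNT(*)
------+---------
Legal | 2       
Sales | 4       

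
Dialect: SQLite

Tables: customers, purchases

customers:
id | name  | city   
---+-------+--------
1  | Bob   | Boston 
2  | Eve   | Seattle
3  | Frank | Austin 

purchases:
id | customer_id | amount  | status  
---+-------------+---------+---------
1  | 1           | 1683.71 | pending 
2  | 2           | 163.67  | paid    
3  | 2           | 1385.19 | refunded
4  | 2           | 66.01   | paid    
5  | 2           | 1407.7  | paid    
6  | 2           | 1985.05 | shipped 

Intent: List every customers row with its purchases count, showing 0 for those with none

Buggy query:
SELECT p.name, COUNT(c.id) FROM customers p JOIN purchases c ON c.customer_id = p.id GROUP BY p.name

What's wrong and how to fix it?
Bug: An inner join excludes parents with zero children

Fix: Use LEFT JOIN so parents without children still appear (COUNT(c.id) gives 0)

Corrected query:
SELECT p.name, COUNT(c.id) FROM customers p LEFT JOIN purchases c ON c.customer_id = p.id GROUP BY p.name

Result:
name  | COUNT(c.id)
------+------------
Bob   | 1          
Eve   | 5          
Frank | 0          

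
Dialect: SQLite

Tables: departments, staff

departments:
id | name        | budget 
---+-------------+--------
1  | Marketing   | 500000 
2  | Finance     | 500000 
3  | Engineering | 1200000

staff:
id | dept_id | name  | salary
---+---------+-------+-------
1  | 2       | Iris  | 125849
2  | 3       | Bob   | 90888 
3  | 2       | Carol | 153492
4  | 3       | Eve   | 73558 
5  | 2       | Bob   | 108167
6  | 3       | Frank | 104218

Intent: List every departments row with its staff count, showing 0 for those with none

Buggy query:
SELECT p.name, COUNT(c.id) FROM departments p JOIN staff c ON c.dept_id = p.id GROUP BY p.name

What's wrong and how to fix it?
Bug: An inner join excludes parents with zero children

Fix: Use LEFT JOIN so parents without children still appear (COUNT(c.id) gives 0)

Corrected query:
SELECT p.name, COUNT(c.id) FROM departments p LEFT JOIN staff c ON c.dept_id = p.id GROUP BY p.name

Result:
name        | COUNT(c.id)
------------+------------
Engineering | 3          
Finance     | 3          
Marketing   | 0          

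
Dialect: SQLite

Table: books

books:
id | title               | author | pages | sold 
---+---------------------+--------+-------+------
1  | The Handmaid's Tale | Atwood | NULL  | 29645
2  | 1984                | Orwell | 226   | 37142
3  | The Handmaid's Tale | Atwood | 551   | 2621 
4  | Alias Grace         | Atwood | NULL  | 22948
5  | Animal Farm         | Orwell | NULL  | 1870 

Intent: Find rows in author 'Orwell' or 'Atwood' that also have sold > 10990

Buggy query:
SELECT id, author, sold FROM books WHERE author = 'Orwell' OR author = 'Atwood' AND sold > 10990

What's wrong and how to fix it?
Bug: AND binds tighter than OR, so this parses as author = 'Orwell' OR (author = 'Atwood' AND sold > 10990)

Fix: Add parentheses around the OR so the AND applies to both alternatives

Corrected query:
SELECT id, author, sold FROM books WHERE (author = 'Orwell' OR author = 'Atwood') AND sold > 10990

Result:
id | author | sold 
---+--------+------
1  | Atwood | 29645
2  | Orwell | 37142
4  | Atwood | 22948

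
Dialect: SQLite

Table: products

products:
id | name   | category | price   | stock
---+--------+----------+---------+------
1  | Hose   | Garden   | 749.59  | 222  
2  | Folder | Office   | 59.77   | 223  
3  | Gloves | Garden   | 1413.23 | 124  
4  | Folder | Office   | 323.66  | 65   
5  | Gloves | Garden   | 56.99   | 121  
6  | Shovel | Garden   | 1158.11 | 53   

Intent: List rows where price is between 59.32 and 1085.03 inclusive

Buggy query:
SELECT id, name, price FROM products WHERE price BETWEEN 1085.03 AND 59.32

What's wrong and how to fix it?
Bug: The bounds are reversed; BETWEEN a AND b requires a <= b to match anything

Fix: Write BETWEEN 59.32 AND 1085.03

Corrected query:
SELECT id, name, price FROM products WHERE price BETWEEN 59.32 AND 1085.03

Result:
id | name   | price 
---+--------+-------
1  | Hose   | 749.59
2  | Folder | 59.77 
4  | Folder | 323.66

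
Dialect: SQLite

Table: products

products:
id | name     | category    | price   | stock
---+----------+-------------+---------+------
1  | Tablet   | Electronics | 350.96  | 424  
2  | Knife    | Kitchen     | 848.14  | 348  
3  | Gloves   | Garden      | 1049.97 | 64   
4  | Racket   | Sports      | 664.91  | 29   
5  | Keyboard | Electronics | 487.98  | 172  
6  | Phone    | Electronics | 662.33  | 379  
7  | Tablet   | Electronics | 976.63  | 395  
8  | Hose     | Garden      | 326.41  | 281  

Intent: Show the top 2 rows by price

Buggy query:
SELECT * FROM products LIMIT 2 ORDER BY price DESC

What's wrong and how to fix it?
Bug: LIMIT must come after ORDER BY

Fix: Sort with ORDER BY, then apply LIMIT

Corrected query:
SELECT * FROM products ORDER BY price DESC LIMIT 2

Result:
id | name   | category    | price   | stock
---+--------+-------------+---------+------
3  | Gloves | Garden      | 1049.97 | 64   
7  | Tablet | Electronics | 976.63  | 395  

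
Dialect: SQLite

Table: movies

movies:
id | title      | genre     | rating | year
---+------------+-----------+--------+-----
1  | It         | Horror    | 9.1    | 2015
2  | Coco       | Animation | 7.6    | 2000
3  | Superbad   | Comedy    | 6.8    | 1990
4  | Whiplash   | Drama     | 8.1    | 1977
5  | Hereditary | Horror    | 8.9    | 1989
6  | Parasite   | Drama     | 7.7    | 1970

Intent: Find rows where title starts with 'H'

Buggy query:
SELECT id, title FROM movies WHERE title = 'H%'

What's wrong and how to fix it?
Bug: '=' compares the literal string including the % character; pattern matching needs LIKE

Fix: Use LIKE for wildcard pattern matching

Corrected query:
SELECT id, title FROM movies WHERE title LIKE 'H%'

Result:
id | title     
---+-----------
5  | Hereditary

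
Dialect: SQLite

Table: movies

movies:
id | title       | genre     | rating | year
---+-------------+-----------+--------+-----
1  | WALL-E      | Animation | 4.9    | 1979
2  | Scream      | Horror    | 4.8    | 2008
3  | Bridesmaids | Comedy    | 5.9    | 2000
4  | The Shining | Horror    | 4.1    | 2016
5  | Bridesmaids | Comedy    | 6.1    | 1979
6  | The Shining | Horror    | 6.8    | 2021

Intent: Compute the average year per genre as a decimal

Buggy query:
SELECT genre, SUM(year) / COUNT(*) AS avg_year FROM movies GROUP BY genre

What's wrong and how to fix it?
Bug: SUM(year) and COUNT(*) are both integers; the division truncates the fractional part

Fix: Multiply by 1.0 (or CAST to REAL) to force floating-point division

Corrected query:
SELECT genre, SUM(year) * 1.0 / COUNT(*) AS avg_year FROM movies GROUP BY genre

Result:
genre     | avg_year
----------+---------
Animation | 1979    
Comedy    | 1989.5  
Horror    | 2015    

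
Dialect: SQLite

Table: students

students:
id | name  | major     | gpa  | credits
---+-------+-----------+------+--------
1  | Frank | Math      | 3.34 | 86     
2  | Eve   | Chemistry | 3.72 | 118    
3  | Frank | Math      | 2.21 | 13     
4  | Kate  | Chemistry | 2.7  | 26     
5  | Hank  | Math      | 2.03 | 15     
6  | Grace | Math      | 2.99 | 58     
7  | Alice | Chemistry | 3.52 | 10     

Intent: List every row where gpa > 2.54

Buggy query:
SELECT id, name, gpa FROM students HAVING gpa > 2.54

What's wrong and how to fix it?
Bug: This is a non-aggregate query (no GROUP BY, no aggregates), so in SQLite the HAVING clause is invalid here; a row-level condition belongs in WHERE

Fix: Use WHERE for row-level filtering

Corrected query:
SELECT id, name, gpa FROM students WHERE gpa > 2.54

Result:
id | name  | gpa 
---+-------+-----
1  | Frank | 3.34
2  | Eve   | 3.72
4  | Kate  | 2.7 
6  | Grace | 2.99
7  | Alice | 3.52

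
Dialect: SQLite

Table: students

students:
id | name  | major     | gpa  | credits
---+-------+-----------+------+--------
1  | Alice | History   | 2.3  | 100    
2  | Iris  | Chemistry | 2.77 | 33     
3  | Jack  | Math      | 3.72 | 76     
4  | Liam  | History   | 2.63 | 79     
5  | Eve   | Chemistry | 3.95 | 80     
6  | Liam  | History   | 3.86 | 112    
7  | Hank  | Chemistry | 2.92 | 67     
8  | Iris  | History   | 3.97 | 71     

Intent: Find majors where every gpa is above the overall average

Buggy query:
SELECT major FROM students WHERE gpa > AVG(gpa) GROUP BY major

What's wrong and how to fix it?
Bug: WHERE evaluates per row before aggregation, so AVG() is unavailable

Fix: Compute the overall average in a scalar subquery and compare each group's MIN against it in HAVING

Corrected query:
SELECT major FROM students GROUP BY major HAVING MIN(gpa) > (SELECT AVG(gpa) FROM students)

Result:
major
-----
Math 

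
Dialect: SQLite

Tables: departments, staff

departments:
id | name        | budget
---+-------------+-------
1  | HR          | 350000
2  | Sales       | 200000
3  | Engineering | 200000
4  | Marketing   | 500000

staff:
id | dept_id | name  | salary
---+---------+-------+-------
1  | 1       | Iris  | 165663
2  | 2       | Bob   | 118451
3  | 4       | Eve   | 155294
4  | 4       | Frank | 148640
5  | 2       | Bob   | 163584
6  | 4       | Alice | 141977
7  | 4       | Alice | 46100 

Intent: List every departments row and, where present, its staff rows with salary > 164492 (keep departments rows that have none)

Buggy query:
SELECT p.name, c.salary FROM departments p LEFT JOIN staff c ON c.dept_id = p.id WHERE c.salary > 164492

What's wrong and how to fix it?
Bug: Filtering c.salary in WHERE discards the NULL rows produced by LEFT JOIN, turning it into an inner join

Fix: Put 'c.salary > 164492' in the JOIN's ON clause instead of WHERE

Corrected query:
SELECT p.name, c.salary FROM departments p LEFT JOIN staff c ON c.dept_id = p.id AND c.salary > 164492

Result:
name        | salary
------------+-------
HR          | 165663
Sales       | NULL  
Engineering | NULL  
Marketing   | NULL  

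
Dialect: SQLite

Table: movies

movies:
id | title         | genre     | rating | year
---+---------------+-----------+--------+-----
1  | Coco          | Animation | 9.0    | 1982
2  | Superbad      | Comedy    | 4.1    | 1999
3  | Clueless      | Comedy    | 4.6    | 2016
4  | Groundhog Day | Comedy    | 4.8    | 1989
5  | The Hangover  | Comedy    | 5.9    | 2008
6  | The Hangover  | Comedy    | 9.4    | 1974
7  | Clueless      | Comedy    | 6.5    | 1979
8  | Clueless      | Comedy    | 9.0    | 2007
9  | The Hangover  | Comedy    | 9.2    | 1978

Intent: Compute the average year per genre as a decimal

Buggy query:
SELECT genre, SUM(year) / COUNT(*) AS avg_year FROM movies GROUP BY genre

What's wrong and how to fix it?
Bug: Both operands are integers, so '/' performs integer division and truncates

Fix: Cast one side to REAL so the division keeps the fractional part

Corrected query:
SELECT genre, SUM(year) * 1.0 / COUNT(*) AS avg_year FROM movies GROUP BY genre

Result:
genre     | avg_year
----------+---------
Animation | 1982    
Comedy    | 1993.75 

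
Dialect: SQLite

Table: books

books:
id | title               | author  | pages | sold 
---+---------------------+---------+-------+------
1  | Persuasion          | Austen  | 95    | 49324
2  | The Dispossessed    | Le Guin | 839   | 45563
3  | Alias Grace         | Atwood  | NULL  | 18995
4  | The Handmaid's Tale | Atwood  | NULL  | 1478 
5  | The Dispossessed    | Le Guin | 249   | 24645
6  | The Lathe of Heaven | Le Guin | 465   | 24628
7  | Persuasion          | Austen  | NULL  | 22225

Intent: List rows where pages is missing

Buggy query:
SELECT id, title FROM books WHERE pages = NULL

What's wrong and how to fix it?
Bug: Comparing to NULL with '=' never matches; NULL = NULL is unknown, not true

Fix: Replace '= NULL' with 'IS NULL'

Corrected query:
SELECT id, title FROM books WHERE pages IS NULL

Result:
id | title              
---+--------------------
3  | Alias Grace        
4  | The Handmaid's Tale
7  | Persuasion         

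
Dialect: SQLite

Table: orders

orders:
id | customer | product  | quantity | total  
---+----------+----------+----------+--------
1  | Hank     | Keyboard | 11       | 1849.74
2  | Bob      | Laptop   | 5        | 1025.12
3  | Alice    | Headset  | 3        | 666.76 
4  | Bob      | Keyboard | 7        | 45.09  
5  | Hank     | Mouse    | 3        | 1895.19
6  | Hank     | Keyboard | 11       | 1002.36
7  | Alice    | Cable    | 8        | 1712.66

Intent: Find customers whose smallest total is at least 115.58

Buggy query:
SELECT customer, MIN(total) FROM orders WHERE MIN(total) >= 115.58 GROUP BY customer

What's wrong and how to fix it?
Bug: MIN() in WHERE is a misuse of aggregate

Fix: Replace WHERE with HAVING after the GROUP BY

Corrected query:
SELECT customer, MIN(total) FROM orders GROUP BY customer HAVING MIN(total) >= 115.58

Result:
customer | MIN(total)
---------+-----------
Alice    | 666.76    
Hank     | 1002.36   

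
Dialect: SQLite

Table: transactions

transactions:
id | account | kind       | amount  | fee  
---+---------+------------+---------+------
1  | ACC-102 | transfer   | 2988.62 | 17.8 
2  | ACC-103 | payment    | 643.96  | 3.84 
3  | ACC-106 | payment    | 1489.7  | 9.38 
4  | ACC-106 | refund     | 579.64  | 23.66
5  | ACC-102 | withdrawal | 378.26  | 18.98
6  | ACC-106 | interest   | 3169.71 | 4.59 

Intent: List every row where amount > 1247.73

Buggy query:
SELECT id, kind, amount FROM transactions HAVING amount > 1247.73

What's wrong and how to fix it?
Bug: HAVING filters the output of aggregation, but this query has no GROUP BY and no aggregate functions, so SQLite rejects it (HAVING clause on a non-aggregate query); the condition here is per row

Fix: Replace HAVING with WHERE since the condition applies to individual rows

Corrected query:
SELECT id, kind, amount FROM transactions WHERE amount > 1247.73

Result:
id | kind     | amount 
---+----------+--------
1  | transfer | 2988.62
3  | payment  | 1489.7 
6  | interest | 3169.71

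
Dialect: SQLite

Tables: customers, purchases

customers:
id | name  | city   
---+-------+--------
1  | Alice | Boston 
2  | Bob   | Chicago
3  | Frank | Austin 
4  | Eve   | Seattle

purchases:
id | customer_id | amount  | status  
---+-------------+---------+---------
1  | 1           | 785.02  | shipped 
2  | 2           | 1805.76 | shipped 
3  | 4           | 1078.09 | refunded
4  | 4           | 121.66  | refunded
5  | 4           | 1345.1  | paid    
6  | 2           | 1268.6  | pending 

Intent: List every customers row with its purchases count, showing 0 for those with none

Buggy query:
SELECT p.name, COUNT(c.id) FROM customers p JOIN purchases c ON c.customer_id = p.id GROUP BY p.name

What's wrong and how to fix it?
Bug: INNER JOIN drops customers rows that have no matching purchases rows

Fix: Use LEFT JOIN so parents without children still appear (COUNT(c.id) gives 0)

Corrected query:
SELECT p.name, COUNT(c.id) FROM customers p LEFT JOIN purchases c ON c.customer_id = p.id GROUP BY p.name

Result:
name  | COUNT(c.id)
------+------------
Alice | 1          
Bob   | 2          
Eve   | 3          
Frank | 0          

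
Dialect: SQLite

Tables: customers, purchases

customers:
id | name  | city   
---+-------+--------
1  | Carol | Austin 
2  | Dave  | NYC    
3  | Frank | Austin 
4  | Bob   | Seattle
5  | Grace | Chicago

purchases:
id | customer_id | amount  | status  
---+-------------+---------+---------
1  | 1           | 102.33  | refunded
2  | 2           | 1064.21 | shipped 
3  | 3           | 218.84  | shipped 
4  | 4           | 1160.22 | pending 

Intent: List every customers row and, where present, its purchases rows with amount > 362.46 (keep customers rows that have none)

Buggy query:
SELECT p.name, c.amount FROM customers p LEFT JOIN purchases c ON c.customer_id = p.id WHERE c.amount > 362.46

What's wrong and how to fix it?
Bug: A WHERE condition on the right-hand table after LEFT JOIN drops unmatched parents

Fix: Move the right-table condition into the ON clause so unmatched parents are kept

Corrected query:
SELECT p.name, c.amount FROM customers p LEFT JOIN purchases c ON c.customer_id = p.id AND c.amount > 362.46

Result:
name  | amount 
------+--------
Carol | NULL   
Dave  | 1064.21
Frank | NULL   
Bob   | 1160.22
Grace | NULL   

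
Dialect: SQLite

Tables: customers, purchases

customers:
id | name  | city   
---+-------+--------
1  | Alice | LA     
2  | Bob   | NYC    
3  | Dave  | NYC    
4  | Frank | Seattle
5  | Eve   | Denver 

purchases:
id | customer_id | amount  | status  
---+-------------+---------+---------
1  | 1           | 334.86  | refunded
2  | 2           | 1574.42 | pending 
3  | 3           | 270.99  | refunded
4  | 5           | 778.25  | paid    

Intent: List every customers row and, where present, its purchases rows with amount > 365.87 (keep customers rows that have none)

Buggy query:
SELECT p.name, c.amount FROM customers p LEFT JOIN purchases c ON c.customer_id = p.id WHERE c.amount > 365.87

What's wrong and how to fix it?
Bug: A WHERE condition on the right-hand table after LEFT JOIN drops unmatched parents

Fix: Put 'c.amount > 365.87' in the JOIN's ON clause instead of WHERE

Corrected query:
SELECT p.name, c.amount FROM customers p LEFT JOIN purchases c ON c.customer_id = p.id AND c.amount > 365.87

Result:
name  | amount 
------+--------
Alice | NULL   
Bob   | 1574.42
Dave  | NULL   
Frank | NULL   
Eve   | 778.25 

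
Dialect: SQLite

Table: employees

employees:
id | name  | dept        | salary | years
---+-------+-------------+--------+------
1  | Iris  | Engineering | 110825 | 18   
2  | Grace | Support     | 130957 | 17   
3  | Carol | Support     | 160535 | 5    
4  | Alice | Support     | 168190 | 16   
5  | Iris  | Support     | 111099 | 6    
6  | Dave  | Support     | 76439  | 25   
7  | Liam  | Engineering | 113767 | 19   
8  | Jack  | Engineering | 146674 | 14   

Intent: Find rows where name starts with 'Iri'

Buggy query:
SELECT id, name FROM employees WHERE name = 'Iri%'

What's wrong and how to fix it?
Bug: '=' compares the literal string including the % character; pattern matching needs LIKE

Fix: Use LIKE for wildcard pattern matching

Corrected query:
SELECT id, name FROM employees WHERE name LIKE 'Iri%'

Result:
id | name
---+-----
1  | Iris
5  | Iris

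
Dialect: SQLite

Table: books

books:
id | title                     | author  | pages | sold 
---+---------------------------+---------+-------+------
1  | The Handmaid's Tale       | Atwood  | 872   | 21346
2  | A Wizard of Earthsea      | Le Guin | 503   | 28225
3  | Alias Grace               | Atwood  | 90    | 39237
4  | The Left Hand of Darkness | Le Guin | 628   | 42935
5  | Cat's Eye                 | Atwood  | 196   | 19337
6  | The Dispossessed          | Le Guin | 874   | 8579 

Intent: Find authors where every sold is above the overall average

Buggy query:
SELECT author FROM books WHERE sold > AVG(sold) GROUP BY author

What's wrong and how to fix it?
Bug: WHERE evaluates per row before aggregation, so AVG() is unavailable

Fix: Use a subquery for AVG and a HAVING MIN(...) filter so the condition holds for every row in the group

Corrected query:
SELECT author FROM books GROUP BY author HAVING MIN(sold) > (SELECT AVG(sold) FROM books)

Result:
(no rows)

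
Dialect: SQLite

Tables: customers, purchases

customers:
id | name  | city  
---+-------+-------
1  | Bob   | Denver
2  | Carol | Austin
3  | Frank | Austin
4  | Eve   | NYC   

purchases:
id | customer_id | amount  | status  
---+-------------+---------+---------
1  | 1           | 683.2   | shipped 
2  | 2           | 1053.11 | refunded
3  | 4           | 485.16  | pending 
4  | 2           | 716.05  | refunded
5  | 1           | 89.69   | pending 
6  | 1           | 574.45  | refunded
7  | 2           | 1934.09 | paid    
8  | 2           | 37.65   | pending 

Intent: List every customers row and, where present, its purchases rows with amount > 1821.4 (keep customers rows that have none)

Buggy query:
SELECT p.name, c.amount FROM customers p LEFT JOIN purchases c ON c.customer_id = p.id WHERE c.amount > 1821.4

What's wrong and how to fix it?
Bug: A WHERE condition on the right-hand table after LEFT JOIN drops unmatched parents

Fix: Move the right-table condition into the ON clause so unmatched parents are kept

Corrected query:
SELECT p.name, c.amount FROM customers p LEFT JOIN purchases c ON c.customer_id = p.id AND c.amount > 1821.4

Result:
name  | amount 
------+--------
Bob   | NULL   
Carol | 1934.09
Frank | NULL   
Eve   | NULL   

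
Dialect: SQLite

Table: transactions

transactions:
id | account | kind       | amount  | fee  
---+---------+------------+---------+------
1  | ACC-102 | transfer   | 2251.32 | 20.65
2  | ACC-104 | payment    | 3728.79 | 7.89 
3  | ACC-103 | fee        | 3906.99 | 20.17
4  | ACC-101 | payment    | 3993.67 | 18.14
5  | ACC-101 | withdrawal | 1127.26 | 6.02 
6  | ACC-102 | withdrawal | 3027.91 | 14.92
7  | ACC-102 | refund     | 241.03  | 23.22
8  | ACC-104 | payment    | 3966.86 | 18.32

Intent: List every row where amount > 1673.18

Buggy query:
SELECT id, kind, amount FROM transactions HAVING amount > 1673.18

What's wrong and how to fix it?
Bug: This is a non-aggregate query (no GROUP BY, no aggregates), so in SQLite the HAVING clause is invalid here; a row-level condition belongs in WHERE

Fix: Use WHERE for row-level filtering

Corrected query:
SELECT id, kind, amount FROM transactions WHERE amount > 1673.18

Result:
id | kind       | amount 
---+------------+--------
1  | transfer   | 2251.32
2  | payment    | 3728.79
3  | fee        | 3906.99
4  | payment    | 3993.67
6  | withdrawal | 3027.91
8  | payment    | 3966.86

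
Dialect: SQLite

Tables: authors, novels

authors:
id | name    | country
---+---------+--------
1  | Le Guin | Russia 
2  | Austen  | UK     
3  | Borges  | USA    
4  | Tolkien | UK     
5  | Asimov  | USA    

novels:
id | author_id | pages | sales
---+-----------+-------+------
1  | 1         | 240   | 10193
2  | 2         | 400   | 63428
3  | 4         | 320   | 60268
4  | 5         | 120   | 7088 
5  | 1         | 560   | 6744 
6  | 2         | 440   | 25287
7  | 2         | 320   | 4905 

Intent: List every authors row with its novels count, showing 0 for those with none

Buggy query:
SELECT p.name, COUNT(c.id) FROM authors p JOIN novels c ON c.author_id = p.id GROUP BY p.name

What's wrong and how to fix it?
Bug: INNER JOIN drops authors rows that have no matching novels rows

Fix: Switch to LEFT JOIN to retain unmatched parent rows

Corrected query:
SELECT p.name, COUNT(c.id) FROM authors p LEFT JOIN novels c ON c.author_id = p.id GROUP BY p.name

Result:
name    | COUNT(c.id)
--------+------------
Asimov  | 1          
Austen  | 3          
Borges  | 0          
Le Guin | 2          
Tolkien | 1          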